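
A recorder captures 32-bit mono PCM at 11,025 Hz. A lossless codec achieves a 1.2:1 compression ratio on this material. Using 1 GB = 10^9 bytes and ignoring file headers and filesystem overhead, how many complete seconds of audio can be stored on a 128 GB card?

3,482,993 seconds

Uncompressed byte rate = 11,025 × 4 × 1 = 44,100 bytes/s.
After 1.2:1 compression, effective rate ≈ 36750 bytes/s.
Capacity = 128 × 1,000,000,000 = 128,000,000,000 bytes.
128,000,000,000 / effective rate ≈ 3482993.2 s → 3,482,993 seconds.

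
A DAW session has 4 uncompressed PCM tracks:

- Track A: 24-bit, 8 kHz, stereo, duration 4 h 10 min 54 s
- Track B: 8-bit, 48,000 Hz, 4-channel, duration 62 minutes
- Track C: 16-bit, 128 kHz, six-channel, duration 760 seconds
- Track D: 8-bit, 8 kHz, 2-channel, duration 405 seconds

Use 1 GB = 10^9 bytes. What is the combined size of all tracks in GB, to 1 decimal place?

2.6 GB

Track A: 4 h 10 min 54 s = 15,054 s; 8,000 × 15,054 × 3 × 2 = 722,592,000 bytes.
Track B: 62 minutes = 3,720 s; 48,000 × 3,720 × 1 × 4 = 714,240,000 bytes.
Track C: 128,000 × 760 × 2 × 6 = 1,167,360,000 bytes.
Track D: 8,000 × 405 × 1 × 2 = 6,480,000 bytes.
Total = 2,610,672,000 bytes = 2.6 GB.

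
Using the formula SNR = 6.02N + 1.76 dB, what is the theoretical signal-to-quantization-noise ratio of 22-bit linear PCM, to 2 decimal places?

134.20 dB

6.02 × 22 + 1.76 = 134.20 dB.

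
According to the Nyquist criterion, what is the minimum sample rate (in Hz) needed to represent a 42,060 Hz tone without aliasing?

84,120 Hz

Minimum sample rate = 2 × 42,060 Hz = 84,120 Hz.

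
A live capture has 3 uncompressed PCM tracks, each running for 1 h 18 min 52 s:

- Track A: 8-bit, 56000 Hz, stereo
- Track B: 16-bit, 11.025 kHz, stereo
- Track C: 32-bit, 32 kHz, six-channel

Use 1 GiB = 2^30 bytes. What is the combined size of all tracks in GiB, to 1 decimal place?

1 h 18 min 52 s = 4,732 s.
Track A: 56,000 × 4,732 × 1 × 2 = 529,984,000 bytes.
Track B: 11,025 × 4,732 × 2 × 2 = 208,681,200 bytes.
Track C: 32,000 × 4,732 × 4 × 6 = 3,634,176,000 bytes.
Total = 4,372,841,200 bytes = 4.1 GiB.

4.1 GiB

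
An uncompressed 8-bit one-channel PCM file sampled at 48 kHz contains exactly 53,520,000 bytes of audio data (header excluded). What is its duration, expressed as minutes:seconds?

Byte rate = 48,000 × 1 × 1 = 48,000 bytes/s.
Duration = 53,520,000 / 48,000 = 1,115 s.
1,115 s = 18:35.

18:35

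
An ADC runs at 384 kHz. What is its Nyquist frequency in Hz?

192,000 Hz

Nyquist frequency = sample rate / 2 = 384,000 / 2 = 192,000 Hz.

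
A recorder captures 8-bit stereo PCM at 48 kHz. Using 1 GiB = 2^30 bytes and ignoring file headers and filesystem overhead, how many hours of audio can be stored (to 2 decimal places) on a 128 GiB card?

Uncompressed byte rate = 48,000 × 1 × 2 = 96,000 bytes/s.
Capacity = 128 × 1,073,741,824 = 137,438,953,472 bytes.
137,438,953,472 / 96,000 ≈ 1431655.77 s → 397.68 hours.

397.68 hours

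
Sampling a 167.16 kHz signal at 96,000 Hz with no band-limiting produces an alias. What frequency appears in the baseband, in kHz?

24.84 kHz

Nyquist = 96,000/2 = 48,000 Hz; 167,160 Hz exceeds it.
Alias = |167,160 − 2×96,000| = |167,160 − 192,000| = 24,840 Hz = 24.84 kHz.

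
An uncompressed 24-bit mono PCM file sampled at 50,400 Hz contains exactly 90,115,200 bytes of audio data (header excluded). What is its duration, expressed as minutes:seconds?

9:56

Byte rate = 50,400 × 3 × 1 = 151,200 bytes/s.
Duration = 90,115,200 / 151,200 = 596 s.
596 s = 9:56.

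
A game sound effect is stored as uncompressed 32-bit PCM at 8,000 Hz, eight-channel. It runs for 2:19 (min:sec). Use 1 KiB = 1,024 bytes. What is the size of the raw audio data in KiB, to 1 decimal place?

Duration = 2:19 (min:sec) = 139 s.
Bytes = 8,000 samples/s × 139 s × 4 bytes/sample × 8 ch = 35,584,000 bytes.
35,584,000 / 1,024 = 34750.0 KiB.

34750.0 KiB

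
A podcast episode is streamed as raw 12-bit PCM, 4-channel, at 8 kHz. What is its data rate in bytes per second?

48,000 bytes/s

Bit rate = 8,000 × 12 × 4 = 384,000 bits/s.
384,000 / 8 = 48,000 bytes/s.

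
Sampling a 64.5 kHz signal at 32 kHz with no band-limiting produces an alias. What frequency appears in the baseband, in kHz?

Nyquist = 32,000/2 = 16,000 Hz; 64,500 Hz exceeds it.
Alias = |64,500 − 2×32,000| = |64,500 − 64,000| = 500 Hz = 0.5 kHz.

0.5 kHz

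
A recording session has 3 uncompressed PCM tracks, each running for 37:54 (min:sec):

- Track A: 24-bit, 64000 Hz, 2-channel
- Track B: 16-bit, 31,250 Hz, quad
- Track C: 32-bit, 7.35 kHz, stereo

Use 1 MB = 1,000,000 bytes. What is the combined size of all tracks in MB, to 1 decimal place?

1575.4 MB

37:54 (min:sec) = 2,274 s.
Track A: 64,000 × 2,274 × 3 × 2 = 873,216,000 bytes.
Track B: 31,250 × 2,274 × 2 × 4 = 568,500,000 bytes.
Track C: 7,350 × 2,274 × 4 × 2 = 133,711,200 bytes.
Total = 1,575,427,200 bytes = 1575.4 MB.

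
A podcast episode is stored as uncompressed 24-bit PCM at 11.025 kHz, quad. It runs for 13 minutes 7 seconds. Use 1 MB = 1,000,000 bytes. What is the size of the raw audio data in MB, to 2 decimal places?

104.12 MB

Duration = 13 minutes 7 seconds = 787 s.
Bytes = 11,025 samples/s × 787 s × 3 bytes/sample × 4 ch = 104,120,100 bytes.
104,120,100 / 1,000,000 = 104.12 MB.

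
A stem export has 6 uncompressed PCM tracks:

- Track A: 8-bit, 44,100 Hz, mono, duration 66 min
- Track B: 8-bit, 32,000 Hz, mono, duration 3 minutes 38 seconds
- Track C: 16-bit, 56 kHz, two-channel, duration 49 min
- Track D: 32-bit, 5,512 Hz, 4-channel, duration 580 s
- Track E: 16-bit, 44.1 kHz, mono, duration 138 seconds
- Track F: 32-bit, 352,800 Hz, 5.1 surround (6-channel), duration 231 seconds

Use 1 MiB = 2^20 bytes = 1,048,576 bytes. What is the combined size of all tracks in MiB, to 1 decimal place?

2727.0 MiB

Track A: 66 min = 3,960 s; 44,100 × 3,960 × 1 × 1 = 174,636,000 bytes.
Track B: 3 minutes 38 seconds = 218 s; 32,000 × 218 × 1 × 1 = 6,976,000 bytes.
Track C: 49 min = 2,940 s; 56,000 × 2,940 × 2 × 2 = 658,560,000 bytes.
Track D: 5,512 × 580 × 4 × 4 = 51,151,360 bytes.
Track E: 44,100 × 138 × 2 × 1 = 12,171,600 bytes.
Track F: 352,800 × 231 × 4 × 6 = 1,955,923,200 bytes.
Total = 2,859,418,160 bytes = 2727.0 MiB.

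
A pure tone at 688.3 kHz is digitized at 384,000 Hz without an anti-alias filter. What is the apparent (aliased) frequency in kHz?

Nyquist = 384,000/2 = 192,000 Hz; 688,300 Hz exceeds it.
Alias = |688,300 − 2×384,000| = |688,300 − 768,000| = 79,700 Hz = 79.7 kHz.

79.7 kHz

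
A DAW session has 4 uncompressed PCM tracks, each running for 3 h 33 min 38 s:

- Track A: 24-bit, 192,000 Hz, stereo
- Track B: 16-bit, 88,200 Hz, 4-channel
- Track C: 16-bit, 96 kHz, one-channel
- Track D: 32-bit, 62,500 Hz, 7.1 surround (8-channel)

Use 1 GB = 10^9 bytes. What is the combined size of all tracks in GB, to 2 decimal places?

3 h 33 min 38 s = 12,818 s.
Track A: 192,000 × 12,818 × 3 × 2 = 14,766,336,000 bytes.
Track B: 88,200 × 12,818 × 2 × 4 = 9,044,380,800 bytes.
Track C: 96,000 × 12,818 × 2 × 1 = 2,461,056,000 bytes.
Track D: 62,500 × 12,818 × 4 × 8 = 25,636,000,000 bytes.
Total = 51,907,772,800 bytes = 51.91 GB.

51.91 GB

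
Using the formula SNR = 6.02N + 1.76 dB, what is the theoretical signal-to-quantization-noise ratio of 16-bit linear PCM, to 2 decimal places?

6.02 × 16 + 1.76 = 98.08 dB.

98.08 dB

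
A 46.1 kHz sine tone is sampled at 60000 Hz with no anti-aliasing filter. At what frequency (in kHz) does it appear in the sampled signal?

Nyquist = 60,000/2 = 30,000 Hz; 46,100 Hz exceeds it.
Alias = |46,100 − 1×60,000| = |46,100 − 60,000| = 13,900 Hz = 13.9 kHz.

13.9 kHz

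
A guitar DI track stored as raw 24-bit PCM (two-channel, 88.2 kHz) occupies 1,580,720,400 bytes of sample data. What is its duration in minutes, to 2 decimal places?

49.78 minutes

Byte rate = 88,200 × 3 × 2 = 529,200 bytes/s.
Duration = 1,580,720,400 / 529,200 = 2,987 s.
2,987 s / 60 = 49.78 minutes.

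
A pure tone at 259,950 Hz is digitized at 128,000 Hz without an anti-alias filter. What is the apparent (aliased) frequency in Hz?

3,950 Hz

Nyquist = 128,000/2 = 64,000 Hz; 259,950 Hz exceeds it.
Alias = |259,950 − 2×128,000| = |259,950 − 256,000| = 3,950 Hz.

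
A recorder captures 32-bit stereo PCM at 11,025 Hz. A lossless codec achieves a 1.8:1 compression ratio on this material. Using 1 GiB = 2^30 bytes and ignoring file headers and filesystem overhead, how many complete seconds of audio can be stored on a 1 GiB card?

21,913 seconds

Uncompressed byte rate = 11,025 × 4 × 2 = 88,200 bytes/s.
After 1.8:1 compression, effective rate ≈ 49000 bytes/s.
Capacity = 1 × 1,073,741,824 = 1,073,741,824 bytes.
1,073,741,824 / effective rate ≈ 21913.1 s → 21,913 seconds.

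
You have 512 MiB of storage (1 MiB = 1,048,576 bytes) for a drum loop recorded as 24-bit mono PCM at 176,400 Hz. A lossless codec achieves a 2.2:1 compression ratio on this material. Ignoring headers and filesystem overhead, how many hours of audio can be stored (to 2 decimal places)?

Uncompressed byte rate = 176,400 × 3 × 1 = 529,200 bytes/s.
After 2.2:1 compression, effective rate ≈ 240545.45 bytes/s.
Capacity = 512 × 1,048,576 = 536,870,912 bytes.
536,870,912 / effective rate ≈ 2231.89 s → 0.62 hours.

0.62 hours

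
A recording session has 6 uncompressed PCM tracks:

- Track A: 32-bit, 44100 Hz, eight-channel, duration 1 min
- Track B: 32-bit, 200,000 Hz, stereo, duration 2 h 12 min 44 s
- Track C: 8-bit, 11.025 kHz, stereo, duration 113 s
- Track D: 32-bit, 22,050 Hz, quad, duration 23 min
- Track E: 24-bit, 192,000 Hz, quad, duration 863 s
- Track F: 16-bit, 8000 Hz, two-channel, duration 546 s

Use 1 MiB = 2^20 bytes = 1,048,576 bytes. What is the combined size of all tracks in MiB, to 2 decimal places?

14612.44 MiB

Track A: 1 min = 60 s; 44,100 × 60 × 4 × 8 = 84,672,000 bytes.
Track B: 2 h 12 min 44 s = 7,964 s; 200,000 × 7,964 × 4 × 2 = 12,742,400,000 bytes.
Track C: 11,025 × 113 × 1 × 2 = 2,491,650 bytes.
Track D: 23 min = 1,380 s; 22,050 × 1,380 × 4 × 4 = 486,864,000 bytes.
Track E: 192,000 × 863 × 3 × 4 = 1,988,352,000 bytes.
Track F: 8,000 × 546 × 2 × 2 = 17,472,000 bytes.
Total = 15,322,251,650 bytes = 14612.44 MiB.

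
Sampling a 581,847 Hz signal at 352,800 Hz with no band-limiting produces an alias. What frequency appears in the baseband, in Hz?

123,753 Hz

Nyquist = 352,800/2 = 176,400 Hz; 581,847 Hz exceeds it.
Alias = |581,847 − 2×352,800| = |581,847 − 705,600| = 123,753 Hz.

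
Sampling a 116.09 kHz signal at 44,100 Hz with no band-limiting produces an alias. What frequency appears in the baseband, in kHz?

Nyquist = 44,100/2 = 22,050 Hz; 116,090 Hz exceeds it.
Alias = |116,090 − 3×44,100| = |116,090 − 132,300| = 16,210 Hz = 16.21 kHz.

16.21 kHz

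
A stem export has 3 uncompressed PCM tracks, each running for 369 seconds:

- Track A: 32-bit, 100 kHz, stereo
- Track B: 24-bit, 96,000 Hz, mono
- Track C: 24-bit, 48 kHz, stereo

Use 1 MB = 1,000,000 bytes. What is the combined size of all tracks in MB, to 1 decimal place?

Track A: 100,000 × 369 × 4 × 2 = 295,200,000 bytes.
Track B: 96,000 × 369 × 3 × 1 = 106,272,000 bytes.
Track C: 48,000 × 369 × 3 × 2 = 106,272,000 bytes.
Total = 507,744,000 bytes = 507.7 MB.

507.7 MB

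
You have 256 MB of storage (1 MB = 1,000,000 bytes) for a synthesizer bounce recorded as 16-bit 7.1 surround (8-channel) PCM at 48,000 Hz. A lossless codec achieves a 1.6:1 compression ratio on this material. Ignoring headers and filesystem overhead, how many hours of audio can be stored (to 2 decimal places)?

Uncompressed byte rate = 48,000 × 2 × 8 = 768,000 bytes/s.
After 1.6:1 compression, effective rate ≈ 480000 bytes/s.
Capacity = 256 × 1,000,000 = 256,000,000 bytes.
256,000,000 / effective rate ≈ 533.33 s → 0.15 hours.

0.15 hours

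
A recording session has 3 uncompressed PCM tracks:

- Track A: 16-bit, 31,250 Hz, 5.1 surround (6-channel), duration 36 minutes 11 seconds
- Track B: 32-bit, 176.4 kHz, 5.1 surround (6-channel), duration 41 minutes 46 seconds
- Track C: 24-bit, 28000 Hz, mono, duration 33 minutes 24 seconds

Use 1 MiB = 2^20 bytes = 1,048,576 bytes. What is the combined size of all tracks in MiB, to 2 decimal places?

Track A: 36 minutes 11 seconds = 2,171 s; 31,250 × 2,171 × 2 × 6 = 814,125,000 bytes.
Track B: 41 minutes 46 seconds = 2,506 s; 176,400 × 2,506 × 4 × 6 = 10,609,401,600 bytes.
Track C: 33 minutes 24 seconds = 2,004 s; 28,000 × 2,004 × 3 × 1 = 168,336,000 bytes.
Total = 11,591,862,600 bytes = 11054.86 MiB.

11054.86 MiB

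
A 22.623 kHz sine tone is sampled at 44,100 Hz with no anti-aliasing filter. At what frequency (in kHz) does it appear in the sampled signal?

Nyquist = 44,100/2 = 22,050 Hz; 22,623 Hz exceeds it.
Alias = |22,623 − 1×44,100| = |22,623 − 44,100| = 21,477 Hz = 21.477 kHz.

21.477 kHz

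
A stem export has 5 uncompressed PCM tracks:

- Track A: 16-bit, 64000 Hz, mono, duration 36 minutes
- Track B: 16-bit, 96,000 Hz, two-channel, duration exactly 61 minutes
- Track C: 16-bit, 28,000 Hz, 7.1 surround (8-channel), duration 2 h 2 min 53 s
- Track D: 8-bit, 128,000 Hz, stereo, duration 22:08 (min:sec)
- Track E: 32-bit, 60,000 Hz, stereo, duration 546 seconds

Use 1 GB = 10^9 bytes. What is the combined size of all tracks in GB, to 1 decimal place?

5.6 GB

Track A: 36 minutes = 2,160 s; 64,000 × 2,160 × 2 × 1 = 276,480,000 bytes.
Track B: exactly 61 minutes = 3,660 s; 96,000 × 3,660 × 2 × 2 = 1,405,440,000 bytes.
Track C: 2 h 2 min 53 s = 7,373 s; 28,000 × 7,373 × 2 × 8 = 3,303,104,000 bytes.
Track D: 22:08 (min:sec) = 1,328 s; 128,000 × 1,328 × 1 × 2 = 339,968,000 bytes.
Track E: 60,000 × 546 × 4 × 2 = 262,080,000 bytes.
Total = 5,587,072,000 bytes = 5.6 GB.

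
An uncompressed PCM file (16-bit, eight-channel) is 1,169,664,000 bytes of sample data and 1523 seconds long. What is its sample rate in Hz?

48,000 Hz

Bytes = sample_rate × seconds × bytes_per_sample × channels.
sample_rate = 1,169,664,000 / (1,523 × 2 × 8) = 1,169,664,000 / 24,368 = 48,000 Hz.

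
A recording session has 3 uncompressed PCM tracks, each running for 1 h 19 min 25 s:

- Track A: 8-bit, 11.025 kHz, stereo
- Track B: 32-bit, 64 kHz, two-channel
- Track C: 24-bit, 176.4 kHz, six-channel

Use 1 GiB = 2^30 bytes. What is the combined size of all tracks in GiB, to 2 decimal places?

16.46 GiB

1 h 19 min 25 s = 4,765 s.
Track A: 11,025 × 4,765 × 1 × 2 = 105,068,250 bytes.
Track B: 64,000 × 4,765 × 4 × 2 = 2,439,680,000 bytes.
Track C: 176,400 × 4,765 × 3 × 6 = 15,129,828,000 bytes.
Total = 17,674,576,250 bytes = 16.46 GiB.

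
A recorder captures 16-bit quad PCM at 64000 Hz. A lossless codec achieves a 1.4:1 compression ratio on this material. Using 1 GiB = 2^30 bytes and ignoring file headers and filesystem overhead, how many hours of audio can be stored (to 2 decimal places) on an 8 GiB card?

Uncompressed byte rate = 64,000 × 2 × 4 = 512,000 bytes/s.
After 1.4:1 compression, effective rate ≈ 365714.29 bytes/s.
Capacity = 8 × 1,073,741,824 = 8,589,934,592 bytes.
8,589,934,592 / effective rate ≈ 23488.1 s → 6.52 hours.

6.52 hours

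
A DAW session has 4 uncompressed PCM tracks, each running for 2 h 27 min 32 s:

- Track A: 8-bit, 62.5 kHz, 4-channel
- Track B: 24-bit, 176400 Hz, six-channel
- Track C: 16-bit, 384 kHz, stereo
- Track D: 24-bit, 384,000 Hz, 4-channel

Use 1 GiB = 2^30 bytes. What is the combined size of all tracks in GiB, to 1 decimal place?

78.9 GiB

2 h 27 min 32 s = 8,852 s.
Track A: 62,500 × 8,852 × 1 × 4 = 2,213,000,000 bytes.
Track B: 176,400 × 8,852 × 3 × 6 = 28,106,870,400 bytes.
Track C: 384,000 × 8,852 × 2 × 2 = 13,596,672,000 bytes.
Track D: 384,000 × 8,852 × 3 × 4 = 40,790,016,000 bytes.
Total = 84,706,558,400 bytes = 78.9 GiB.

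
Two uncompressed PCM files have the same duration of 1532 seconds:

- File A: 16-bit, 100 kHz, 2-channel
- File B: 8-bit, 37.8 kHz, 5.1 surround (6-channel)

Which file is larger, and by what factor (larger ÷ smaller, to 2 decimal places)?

File A, by a factor of 1.76

File A: 100,000 × 2 × 2 = 400,000 bytes/s.
File B: 37,800 × 1 × 6 = 226,800 bytes/s.
File A is larger; ratio = 612,800,000 / 347,457,600 = 1.76.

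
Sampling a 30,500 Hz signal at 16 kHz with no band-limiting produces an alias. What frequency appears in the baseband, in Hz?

Nyquist = 16,000/2 = 8,000 Hz; 30,500 Hz exceeds it.
Alias = |30,500 − 2×16,000| = |30,500 − 32,000| = 1,500 Hz.

1,500 Hz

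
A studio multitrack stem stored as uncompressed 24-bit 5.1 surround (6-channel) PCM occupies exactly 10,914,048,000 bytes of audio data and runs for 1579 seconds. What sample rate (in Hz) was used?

384,000 Hz

Bytes = sample_rate × seconds × bytes_per_sample × channels.
sample_rate = 10,914,048,000 / (1,579 × 3 × 6) = 10,914,048,000 / 28,422 = 384,000 Hz.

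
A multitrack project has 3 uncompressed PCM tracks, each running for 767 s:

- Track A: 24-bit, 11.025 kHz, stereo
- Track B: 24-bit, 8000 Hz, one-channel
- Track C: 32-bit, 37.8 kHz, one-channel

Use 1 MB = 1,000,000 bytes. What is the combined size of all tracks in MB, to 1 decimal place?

185.1 MB

Track A: 11,025 × 767 × 3 × 2 = 50,737,050 bytes.
Track B: 8,000 × 767 × 3 × 1 = 18,408,000 bytes.
Track C: 37,800 × 767 × 4 × 1 = 115,970,400 bytes.
Total = 185,115,450 bytes = 185.1 MB.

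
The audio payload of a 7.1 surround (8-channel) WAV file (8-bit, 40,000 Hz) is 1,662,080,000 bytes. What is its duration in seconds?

5,194 seconds

Byte rate = 40,000 × 1 × 8 = 320,000 bytes/s.
Duration = 1,662,080,000 / 320,000 = 5,194 s.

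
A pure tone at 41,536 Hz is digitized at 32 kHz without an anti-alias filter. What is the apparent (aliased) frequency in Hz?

Nyquist = 32,000/2 = 16,000 Hz; 41,536 Hz exceeds it.
Alias = |41,536 − 1×32,000| = |41,536 − 32,000| = 9,536 Hz.

9,536 Hz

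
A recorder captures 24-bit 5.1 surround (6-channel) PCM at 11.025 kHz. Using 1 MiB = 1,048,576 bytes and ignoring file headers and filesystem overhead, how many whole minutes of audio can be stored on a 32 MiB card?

2 minutes

Uncompressed byte rate = 11,025 × 3 × 6 = 198,450 bytes/s.
Capacity = 32 × 1,048,576 = 33,554,432 bytes.
33,554,432 / 198,450 ≈ 169.08 s → 2 minutes.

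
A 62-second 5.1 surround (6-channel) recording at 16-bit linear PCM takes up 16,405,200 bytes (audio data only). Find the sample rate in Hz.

Bytes = sample_rate × seconds × bytes_per_sample × channels.
sample_rate = 16,405,200 / (62 × 2 × 6) = 16,405,200 / 744 = 22,050 Hz.

22,050 Hz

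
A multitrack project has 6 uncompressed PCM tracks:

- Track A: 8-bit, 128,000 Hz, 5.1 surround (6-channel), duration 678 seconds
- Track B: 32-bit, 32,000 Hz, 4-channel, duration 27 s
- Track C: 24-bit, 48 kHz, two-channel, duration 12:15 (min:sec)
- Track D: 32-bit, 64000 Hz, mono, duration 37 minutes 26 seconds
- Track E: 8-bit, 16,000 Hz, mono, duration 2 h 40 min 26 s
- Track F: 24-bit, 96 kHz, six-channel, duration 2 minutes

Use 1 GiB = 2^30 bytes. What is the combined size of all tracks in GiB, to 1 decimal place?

1.6 GiB

Track A: 128,000 × 678 × 1 × 6 = 520,704,000 bytes.
Track B: 32,000 × 27 × 4 × 4 = 13,824,000 bytes.
Track C: 12:15 (min:sec) = 735 s; 48,000 × 735 × 3 × 2 = 211,680,000 bytes.
Track D: 37 minutes 26 seconds = 2,246 s; 64,000 × 2,246 × 4 × 1 = 574,976,000 bytes.
Track E: 2 h 40 min 26 s = 9,626 s; 16,000 × 9,626 × 1 × 1 = 154,016,000 bytes.
Track F: 2 minutes = 120 s; 96,000 × 120 × 3 × 6 = 207,360,000 bytes.
Total = 1,682,560,000 bytes = 1.6 GiB.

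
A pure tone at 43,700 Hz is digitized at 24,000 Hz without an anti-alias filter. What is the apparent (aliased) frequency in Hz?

Nyquist = 24,000/2 = 12,000 Hz; 43,700 Hz exceeds it.
Alias = |43,700 − 2×24,000| = |43,700 − 48,000| = 4,300 Hz.

4,300 Hz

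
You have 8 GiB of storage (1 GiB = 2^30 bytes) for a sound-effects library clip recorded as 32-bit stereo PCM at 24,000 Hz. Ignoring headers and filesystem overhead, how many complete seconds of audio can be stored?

Uncompressed byte rate = 24,000 × 4 × 2 = 192,000 bytes/s.
Capacity = 8 × 1,073,741,824 = 8,589,934,592 bytes.
8,589,934,592 / 192,000 ≈ 44739.24 s → 44,739 seconds.

44,739 seconds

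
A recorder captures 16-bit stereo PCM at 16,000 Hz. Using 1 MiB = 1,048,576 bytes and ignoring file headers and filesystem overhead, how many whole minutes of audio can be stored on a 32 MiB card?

8 minutes

Uncompressed byte rate = 16,000 × 2 × 2 = 64,000 bytes/s.
Capacity = 32 × 1,048,576 = 33,554,432 bytes.
33,554,432 / 64,000 ≈ 524.29 s → 8 minutes.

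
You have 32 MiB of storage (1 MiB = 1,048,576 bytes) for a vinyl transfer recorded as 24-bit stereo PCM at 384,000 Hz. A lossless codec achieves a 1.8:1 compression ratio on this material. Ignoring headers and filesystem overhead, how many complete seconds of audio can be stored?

Uncompressed byte rate = 384,000 × 3 × 2 = 2,304,000 bytes/s.
After 1.8:1 compression, effective rate ≈ 1280000 bytes/s.
Capacity = 32 × 1,048,576 = 33,554,432 bytes.
33,554,432 / effective rate ≈ 26.21 s → 26 seconds.

26 seconds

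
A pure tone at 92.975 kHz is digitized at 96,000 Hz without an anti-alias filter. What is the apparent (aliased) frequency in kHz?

Nyquist = 96,000/2 = 48,000 Hz; 92,975 Hz exceeds it.
Alias = |92,975 − 1×96,000| = |92,975 − 96,000| = 3,025 Hz = 3.025 kHz.

3.025 kHz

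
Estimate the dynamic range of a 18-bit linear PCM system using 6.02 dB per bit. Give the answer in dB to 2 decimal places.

108.36 dB

18 × 6.02 = 108.36 dB.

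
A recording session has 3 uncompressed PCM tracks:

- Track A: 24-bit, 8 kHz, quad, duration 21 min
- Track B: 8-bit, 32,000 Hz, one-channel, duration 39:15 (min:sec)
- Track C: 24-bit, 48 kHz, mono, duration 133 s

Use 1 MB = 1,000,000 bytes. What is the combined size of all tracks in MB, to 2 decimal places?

215.47 MB

Track A: 21 min = 1,260 s; 8,000 × 1,260 × 3 × 4 = 120,960,000 bytes.
Track B: 39:15 (min:sec) = 2,355 s; 32,000 × 2,355 × 1 × 1 = 75,360,000 bytes.
Track C: 48,000 × 133 × 3 × 1 = 19,152,000 bytes.
Total = 215,472,000 bytes = 215.47 MB.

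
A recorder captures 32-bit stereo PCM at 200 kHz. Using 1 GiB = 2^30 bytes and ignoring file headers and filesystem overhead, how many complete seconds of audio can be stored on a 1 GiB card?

671 seconds

Uncompressed byte rate = 200,000 × 4 × 2 = 1,600,000 bytes/s.
Capacity = 1 × 1,073,741,824 = 1,073,741,824 bytes.
1,073,741,824 / 1,600,000 ≈ 671.09 s → 671 seconds.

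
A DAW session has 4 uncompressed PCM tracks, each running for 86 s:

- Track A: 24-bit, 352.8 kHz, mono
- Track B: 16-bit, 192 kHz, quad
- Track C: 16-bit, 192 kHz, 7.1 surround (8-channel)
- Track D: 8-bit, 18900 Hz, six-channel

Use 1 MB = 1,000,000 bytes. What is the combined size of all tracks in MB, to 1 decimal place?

Track A: 352,800 × 86 × 3 × 1 = 91,022,400 bytes.
Track B: 192,000 × 86 × 2 × 4 = 132,096,000 bytes.
Track C: 192,000 × 86 × 2 × 8 = 264,192,000 bytes.
Track D: 18,900 × 86 × 1 × 6 = 9,752,400 bytes.
Total = 497,062,800 bytes = 497.1 MB.

497.1 MB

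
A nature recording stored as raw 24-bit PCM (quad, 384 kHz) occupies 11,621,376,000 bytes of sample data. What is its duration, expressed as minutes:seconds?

42:02

Byte rate = 384,000 × 3 × 4 = 4,608,000 bytes/s.
Duration = 11,621,376,000 / 4,608,000 = 2,522 s.
2,522 s = 42:02.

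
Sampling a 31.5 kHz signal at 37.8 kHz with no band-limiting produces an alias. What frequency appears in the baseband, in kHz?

6.3 kHz

Nyquist = 37,800/2 = 18,900 Hz; 31,500 Hz exceeds it.
Alias = |31,500 − 1×37,800| = |31,500 − 37,800| = 6,300 Hz = 6.3 kHz.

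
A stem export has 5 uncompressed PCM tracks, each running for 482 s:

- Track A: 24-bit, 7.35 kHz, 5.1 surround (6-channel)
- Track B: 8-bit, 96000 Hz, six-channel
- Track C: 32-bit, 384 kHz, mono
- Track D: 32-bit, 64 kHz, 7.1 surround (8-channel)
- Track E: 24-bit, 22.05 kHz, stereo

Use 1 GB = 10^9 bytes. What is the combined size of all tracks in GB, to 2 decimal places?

Track A: 7,350 × 482 × 3 × 6 = 63,768,600 bytes.
Track B: 96,000 × 482 × 1 × 6 = 277,632,000 bytes.
Track C: 384,000 × 482 × 4 × 1 = 740,352,000 bytes.
Track D: 64,000 × 482 × 4 × 8 = 987,136,000 bytes.
Track E: 22,050 × 482 × 3 × 2 = 63,768,600 bytes.
Total = 2,132,657,200 bytes = 2.13 GB.

2.13 GB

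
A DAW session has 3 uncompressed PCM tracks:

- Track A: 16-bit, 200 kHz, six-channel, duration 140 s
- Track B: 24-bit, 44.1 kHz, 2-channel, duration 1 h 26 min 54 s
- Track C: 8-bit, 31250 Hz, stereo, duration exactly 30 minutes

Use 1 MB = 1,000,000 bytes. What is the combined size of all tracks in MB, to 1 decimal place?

Track A: 200,000 × 140 × 2 × 6 = 336,000,000 bytes.
Track B: 1 h 26 min 54 s = 5,214 s; 44,100 × 5,214 × 3 × 2 = 1,379,624,400 bytes.
Track C: exactly 30 minutes = 1,800 s; 31,250 × 1,800 × 1 × 2 = 112,500,000 bytes.
Total = 1,828,124,400 bytes = 1828.1 MB.

1828.1 MB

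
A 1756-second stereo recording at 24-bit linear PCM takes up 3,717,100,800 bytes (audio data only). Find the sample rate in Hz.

352,800 Hz

Bytes = sample_rate × seconds × bytes_per_sample × channels.
sample_rate = 3,717,100,800 / (1,756 × 3 × 2) = 3,717,100,800 / 10,536 = 352,800 Hz.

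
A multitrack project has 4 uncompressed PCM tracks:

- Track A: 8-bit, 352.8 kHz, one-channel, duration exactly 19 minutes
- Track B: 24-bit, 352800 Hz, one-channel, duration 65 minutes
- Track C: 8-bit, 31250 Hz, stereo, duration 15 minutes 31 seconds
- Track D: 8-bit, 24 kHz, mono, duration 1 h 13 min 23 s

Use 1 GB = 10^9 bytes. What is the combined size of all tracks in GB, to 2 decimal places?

Track A: exactly 19 minutes = 1,140 s; 352,800 × 1,140 × 1 × 1 = 402,192,000 bytes.
Track B: 65 minutes = 3,900 s; 352,800 × 3,900 × 3 × 1 = 4,127,760,000 bytes.
Track C: 15 minutes 31 seconds = 931 s; 31,250 × 931 × 1 × 2 = 58,187,500 bytes.
Track D: 1 h 13 min 23 s = 4,403 s; 24,000 × 4,403 × 1 × 1 = 105,672,000 bytes.
Total = 4,693,811,500 bytes = 4.69 GB.

4.69 GB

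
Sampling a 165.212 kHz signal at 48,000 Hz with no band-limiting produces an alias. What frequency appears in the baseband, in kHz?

Nyquist = 48,000/2 = 24,000 Hz; 165,212 Hz exceeds it.
Alias = |165,212 − 3×48,000| = |165,212 − 144,000| = 21,212 Hz = 21.212 kHz.

21.212 kHz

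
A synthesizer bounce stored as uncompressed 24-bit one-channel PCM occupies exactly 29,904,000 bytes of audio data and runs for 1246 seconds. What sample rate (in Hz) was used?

8,000 Hz

Bytes = sample_rate × seconds × bytes_per_sample × channels.
sample_rate = 29,904,000 / (1,246 × 3 × 1) = 29,904,000 / 3,738 = 8,000 Hz.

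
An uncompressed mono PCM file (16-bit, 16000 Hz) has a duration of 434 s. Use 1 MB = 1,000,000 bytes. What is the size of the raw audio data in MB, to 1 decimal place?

Bytes = 16,000 samples/s × 434 s × 2 bytes/sample × 1 ch = 13,888,000 bytes.
13,888,000 / 1,000,000 = 13.9 MB.

13.9 MB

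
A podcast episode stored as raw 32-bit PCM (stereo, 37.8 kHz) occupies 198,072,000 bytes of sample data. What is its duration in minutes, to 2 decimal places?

10.92 minutes

Byte rate = 37,800 × 4 × 2 = 302,400 bytes/s.
Duration = 198,072,000 / 302,400 = 655 s.
655 s / 60 = 10.92 minutes.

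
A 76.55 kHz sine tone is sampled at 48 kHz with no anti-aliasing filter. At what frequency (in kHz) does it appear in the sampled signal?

Nyquist = 48,000/2 = 24,000 Hz; 76,550 Hz exceeds it.
Alias = |76,550 − 2×48,000| = |76,550 − 96,000| = 19,450 Hz = 19.45 kHz.

19.45 kHz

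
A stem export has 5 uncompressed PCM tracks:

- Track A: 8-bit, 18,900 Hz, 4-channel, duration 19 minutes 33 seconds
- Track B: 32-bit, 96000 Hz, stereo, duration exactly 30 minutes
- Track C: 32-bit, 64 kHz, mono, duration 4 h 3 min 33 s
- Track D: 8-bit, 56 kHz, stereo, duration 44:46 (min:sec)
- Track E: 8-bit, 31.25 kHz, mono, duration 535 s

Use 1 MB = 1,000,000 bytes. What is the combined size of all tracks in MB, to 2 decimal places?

5529.56 MB

Track A: 19 minutes 33 seconds = 1,173 s; 18,900 × 1,173 × 1 × 4 = 88,678,800 bytes.
Track B: exactly 30 minutes = 1,800 s; 96,000 × 1,800 × 4 × 2 = 1,382,400,000 bytes.
Track C: 4 h 3 min 33 s = 14,613 s; 64,000 × 14,613 × 4 × 1 = 3,740,928,000 bytes.
Track D: 44:46 (min:sec) = 2,686 s; 56,000 × 2,686 × 1 × 2 = 300,832,000 bytes.
Track E: 31,250 × 535 × 1 × 1 = 16,718,750 bytes.
Total = 5,529,557,550 bytes = 5529.56 MB.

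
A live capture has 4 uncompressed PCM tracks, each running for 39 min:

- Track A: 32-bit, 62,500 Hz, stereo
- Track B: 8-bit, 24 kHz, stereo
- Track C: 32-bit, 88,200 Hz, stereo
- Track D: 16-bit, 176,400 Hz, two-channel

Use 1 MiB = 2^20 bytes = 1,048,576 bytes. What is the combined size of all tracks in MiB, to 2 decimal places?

39 min = 2,340 s.
Track A: 62,500 × 2,340 × 4 × 2 = 1,170,000,000 bytes.
Track B: 24,000 × 2,340 × 1 × 2 = 112,320,000 bytes.
Track C: 88,200 × 2,340 × 4 × 2 = 1,651,104,000 bytes.
Track D: 176,400 × 2,340 × 2 × 2 = 1,651,104,000 bytes.
Total = 4,584,528,000 bytes = 4372.15 MiB.

4372.15 MiB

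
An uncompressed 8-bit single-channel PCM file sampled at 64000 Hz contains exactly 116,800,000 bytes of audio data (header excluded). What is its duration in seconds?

Byte rate = 64,000 × 1 × 1 = 64,000 bytes/s.
Duration = 116,800,000 / 64,000 = 1,825 s.

1,825 seconds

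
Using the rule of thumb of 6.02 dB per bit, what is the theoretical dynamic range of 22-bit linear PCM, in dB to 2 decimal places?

22 × 6.02 = 132.44 dB.

132.44 dB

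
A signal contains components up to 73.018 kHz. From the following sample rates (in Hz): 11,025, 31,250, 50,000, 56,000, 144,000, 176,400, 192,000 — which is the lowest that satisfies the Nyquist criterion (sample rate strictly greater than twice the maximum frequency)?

176,400 Hz

Need sample rate > 2 × 73,018 = 146,036 Hz.
Lowest listed rate above 146,036 Hz is 176,400 Hz.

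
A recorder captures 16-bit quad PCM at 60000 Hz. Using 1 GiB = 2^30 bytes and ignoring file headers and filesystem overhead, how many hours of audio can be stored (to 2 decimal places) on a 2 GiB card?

1.24 hours

Uncompressed byte rate = 60,000 × 2 × 4 = 480,000 bytes/s.
Capacity = 2 × 1,073,741,824 = 2,147,483,648 bytes.
2,147,483,648 / 480,000 ≈ 4473.92 s → 1.24 hours.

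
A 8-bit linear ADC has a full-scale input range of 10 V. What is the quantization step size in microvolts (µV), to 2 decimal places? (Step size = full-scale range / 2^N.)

39062.50 µV

10 V / 2^8 = 10 / 256 V = 39062.50 µV.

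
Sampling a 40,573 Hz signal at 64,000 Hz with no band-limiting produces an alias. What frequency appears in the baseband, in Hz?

23,427 Hz

Nyquist = 64,000/2 = 32,000 Hz; 40,573 Hz exceeds it.
Alias = |40,573 − 1×64,000| = |40,573 − 64,000| = 23,427 Hz.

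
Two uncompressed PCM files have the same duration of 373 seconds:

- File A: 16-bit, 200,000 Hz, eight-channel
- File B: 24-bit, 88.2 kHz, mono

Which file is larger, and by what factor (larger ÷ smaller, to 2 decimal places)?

File A, by a factor of 12.09

File A: 200,000 × 2 × 8 = 3,200,000 bytes/s.
File B: 88,200 × 3 × 1 = 264,600 bytes/s.
File A is larger; ratio = 1,193,600,000 / 98,695,800 = 12.09.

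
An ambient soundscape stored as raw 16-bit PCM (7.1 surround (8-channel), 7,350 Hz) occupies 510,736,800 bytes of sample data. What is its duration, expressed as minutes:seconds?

72:23

Byte rate = 7,350 × 2 × 8 = 117,600 bytes/s.
Duration = 510,736,800 / 117,600 = 4,343 s.
4,343 s = 72:23.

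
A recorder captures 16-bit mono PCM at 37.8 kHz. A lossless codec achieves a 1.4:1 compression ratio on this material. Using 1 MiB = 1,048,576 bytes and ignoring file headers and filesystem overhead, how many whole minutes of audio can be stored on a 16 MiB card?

5 minutes

Uncompressed byte rate = 37,800 × 2 × 1 = 75,600 bytes/s.
After 1.4:1 compression, effective rate ≈ 54000 bytes/s.
Capacity = 16 × 1,048,576 = 16,777,216 bytes.
16,777,216 / effective rate ≈ 310.69 s → 5 minutes.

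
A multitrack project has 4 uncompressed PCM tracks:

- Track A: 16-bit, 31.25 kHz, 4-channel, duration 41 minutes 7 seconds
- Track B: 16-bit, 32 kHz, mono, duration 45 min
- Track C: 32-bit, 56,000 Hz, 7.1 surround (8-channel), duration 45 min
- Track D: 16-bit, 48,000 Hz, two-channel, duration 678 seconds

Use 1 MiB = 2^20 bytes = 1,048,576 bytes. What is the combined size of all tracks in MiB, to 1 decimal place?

5491.4 MiB

Track A: 41 minutes 7 seconds = 2,467 s; 31,250 × 2,467 × 2 × 4 = 616,750,000 bytes.
Track B: 45 min = 2,700 s; 32,000 × 2,700 × 2 × 1 = 172,800,000 bytes.
Track C: 45 min = 2,700 s; 56,000 × 2,700 × 4 × 8 = 4,838,400,000 bytes.
Track D: 48,000 × 678 × 2 × 2 = 130,176,000 bytes.
Total = 5,758,126,000 bytes = 5491.4 MiB.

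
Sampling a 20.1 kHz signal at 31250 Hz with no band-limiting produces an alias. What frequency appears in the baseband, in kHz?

11.15 kHz

Nyquist = 31,250/2 = 15,625 Hz; 20,100 Hz exceeds it.
Alias = |20,100 − 1×31,250| = |20,100 − 31,250| = 11,150 Hz = 11.15 kHz.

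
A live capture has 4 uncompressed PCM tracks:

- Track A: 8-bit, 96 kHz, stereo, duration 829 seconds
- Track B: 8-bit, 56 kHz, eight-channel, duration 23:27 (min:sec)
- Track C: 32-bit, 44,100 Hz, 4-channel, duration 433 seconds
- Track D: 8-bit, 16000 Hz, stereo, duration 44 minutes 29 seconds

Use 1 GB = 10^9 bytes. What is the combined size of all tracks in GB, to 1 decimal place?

Track A: 96,000 × 829 × 1 × 2 = 159,168,000 bytes.
Track B: 23:27 (min:sec) = 1,407 s; 56,000 × 1,407 × 1 × 8 = 630,336,000 bytes.
Track C: 44,100 × 433 × 4 × 4 = 305,524,800 bytes.
Track D: 44 minutes 29 seconds = 2,669 s; 16,000 × 2,669 × 1 × 2 = 85,408,000 bytes.
Total = 1,180,436,800 bytes = 1.2 GB.

1.2 GB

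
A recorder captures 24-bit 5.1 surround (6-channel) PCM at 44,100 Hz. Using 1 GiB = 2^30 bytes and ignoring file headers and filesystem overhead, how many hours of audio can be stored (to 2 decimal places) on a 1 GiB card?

0.38 hours

Uncompressed byte rate = 44,100 × 3 × 6 = 793,800 bytes/s.
Capacity = 1 × 1,073,741,824 = 1,073,741,824 bytes.
1,073,741,824 / 793,800 ≈ 1352.66 s → 0.38 hours.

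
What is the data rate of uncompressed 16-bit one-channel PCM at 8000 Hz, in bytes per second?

Bit rate = 8,000 × 16 × 1 = 128,000 bits/s.
128,000 / 8 = 16,000 bytes/s.

16,000 bytes/s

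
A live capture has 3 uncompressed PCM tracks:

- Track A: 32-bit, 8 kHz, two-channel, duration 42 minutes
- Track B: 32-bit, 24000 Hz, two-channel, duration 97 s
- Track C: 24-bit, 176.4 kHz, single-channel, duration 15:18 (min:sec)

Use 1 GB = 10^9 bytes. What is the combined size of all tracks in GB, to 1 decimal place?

0.7 GB

Track A: 42 minutes = 2,520 s; 8,000 × 2,520 × 4 × 2 = 161,280,000 bytes.
Track B: 24,000 × 97 × 4 × 2 = 18,624,000 bytes.
Track C: 15:18 (min:sec) = 918 s; 176,400 × 918 × 3 × 1 = 485,805,600 bytes.
Total = 665,709,600 bytes = 0.7 GB.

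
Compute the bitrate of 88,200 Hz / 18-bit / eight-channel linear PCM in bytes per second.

1,587,600 bytes/s

Bit rate = 88,200 × 18 × 8 = 12,700,800 bits/s.
12,700,800 / 8 = 1,587,600 bytes/s.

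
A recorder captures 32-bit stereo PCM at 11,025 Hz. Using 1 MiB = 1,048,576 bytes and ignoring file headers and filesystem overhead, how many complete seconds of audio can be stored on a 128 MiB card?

1,521 seconds

Uncompressed byte rate = 11,025 × 4 × 2 = 88,200 bytes/s.
Capacity = 128 × 1,048,576 = 134,217,728 bytes.
134,217,728 / 88,200 ≈ 1521.74 s → 1,521 seconds.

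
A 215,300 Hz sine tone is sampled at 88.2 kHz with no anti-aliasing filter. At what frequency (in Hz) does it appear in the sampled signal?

Nyquist = 88,200/2 = 44,100 Hz; 215,300 Hz exceeds it.
Alias = |215,300 − 2×88,200| = |215,300 − 176,400| = 38,900 Hz.

38,900 Hz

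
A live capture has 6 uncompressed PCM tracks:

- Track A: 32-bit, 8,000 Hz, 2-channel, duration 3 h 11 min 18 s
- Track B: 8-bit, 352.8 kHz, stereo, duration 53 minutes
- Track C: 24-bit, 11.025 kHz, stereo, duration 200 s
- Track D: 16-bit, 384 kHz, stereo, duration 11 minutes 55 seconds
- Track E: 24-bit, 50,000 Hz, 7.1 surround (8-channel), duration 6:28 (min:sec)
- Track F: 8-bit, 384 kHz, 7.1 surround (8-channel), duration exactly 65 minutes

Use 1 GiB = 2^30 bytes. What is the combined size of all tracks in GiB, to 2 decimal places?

Track A: 3 h 11 min 18 s = 11,478 s; 8,000 × 11,478 × 4 × 2 = 734,592,000 bytes.
Track B: 53 minutes = 3,180 s; 352,800 × 3,180 × 1 × 2 = 2,243,808,000 bytes.
Track C: 11,025 × 200 × 3 × 2 = 13,230,000 bytes.
Track D: 11 minutes 55 seconds = 715 s; 384,000 × 715 × 2 × 2 = 1,098,240,000 bytes.
Track E: 6:28 (min:sec) = 388 s; 50,000 × 388 × 3 × 8 = 465,600,000 bytes.
Track F: exactly 65 minutes = 3,900 s; 384,000 × 3,900 × 1 × 8 = 11,980,800,000 bytes.
Total = 16,536,270,000 bytes = 15.40 GiB.

15.40 GiB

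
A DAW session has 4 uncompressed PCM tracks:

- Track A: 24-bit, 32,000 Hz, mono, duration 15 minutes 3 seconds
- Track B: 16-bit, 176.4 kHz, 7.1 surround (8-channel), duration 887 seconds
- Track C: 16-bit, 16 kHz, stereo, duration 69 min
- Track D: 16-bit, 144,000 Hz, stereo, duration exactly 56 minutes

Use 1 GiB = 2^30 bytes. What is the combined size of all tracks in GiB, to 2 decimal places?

4.46 GiB

Track A: 15 minutes 3 seconds = 903 s; 32,000 × 903 × 3 × 1 = 86,688,000 bytes.
Track B: 176,400 × 887 × 2 × 8 = 2,503,468,800 bytes.
Track C: 69 min = 4,140 s; 16,000 × 4,140 × 2 × 2 = 264,960,000 bytes.
Track D: exactly 56 minutes = 3,360 s; 144,000 × 3,360 × 2 × 2 = 1,935,360,000 bytes.
Total = 4,790,476,800 bytes = 4.46 GiB.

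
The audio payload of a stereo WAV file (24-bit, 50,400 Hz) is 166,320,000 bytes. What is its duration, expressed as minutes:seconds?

Byte rate = 50,400 × 3 × 2 = 302,400 bytes/s.
Duration = 166,320,000 / 302,400 = 550 s.
550 s = 9:10.

9:10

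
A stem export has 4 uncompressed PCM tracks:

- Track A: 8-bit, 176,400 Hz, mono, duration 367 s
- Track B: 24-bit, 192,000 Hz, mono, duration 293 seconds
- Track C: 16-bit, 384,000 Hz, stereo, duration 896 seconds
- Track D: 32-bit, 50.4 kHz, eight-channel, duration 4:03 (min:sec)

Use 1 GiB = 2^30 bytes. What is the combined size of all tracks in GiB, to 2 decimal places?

1.86 GiB

Track A: 176,400 × 367 × 1 × 1 = 64,738,800 bytes.
Track B: 192,000 × 293 × 3 × 1 = 168,768,000 bytes.
Track C: 384,000 × 896 × 2 × 2 = 1,376,256,000 bytes.
Track D: 4:03 (min:sec) = 243 s; 50,400 × 243 × 4 × 8 = 391,910,400 bytes.
Total = 2,001,673,200 bytes = 1.86 GiB.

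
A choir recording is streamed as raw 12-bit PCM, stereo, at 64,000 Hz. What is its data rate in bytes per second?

Bit rate = 64,000 × 12 × 2 = 1,536,000 bits/s.
1,536,000 / 8 = 192,000 bytes/s.

192,000 bytes/s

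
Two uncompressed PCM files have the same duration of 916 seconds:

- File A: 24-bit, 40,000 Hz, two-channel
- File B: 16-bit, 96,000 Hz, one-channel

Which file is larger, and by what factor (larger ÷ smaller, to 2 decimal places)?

File A, by a factor of 1.25

File A: 40,000 × 3 × 2 = 240,000 bytes/s.
File B: 96,000 × 2 × 1 = 192,000 bytes/s.
File A is larger; ratio = 219,840,000 / 175,872,000 = 1.25.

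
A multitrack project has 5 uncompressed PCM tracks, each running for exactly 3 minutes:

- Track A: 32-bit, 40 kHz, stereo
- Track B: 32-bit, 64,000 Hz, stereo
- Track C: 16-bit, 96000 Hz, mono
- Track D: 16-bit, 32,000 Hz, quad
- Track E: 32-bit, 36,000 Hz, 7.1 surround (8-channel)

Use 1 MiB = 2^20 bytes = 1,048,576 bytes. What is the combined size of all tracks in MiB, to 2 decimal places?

exactly 3 minutes = 180 s.
Track A: 40,000 × 180 × 4 × 2 = 57,600,000 bytes.
Track B: 64,000 × 180 × 4 × 2 = 92,160,000 bytes.
Track C: 96,000 × 180 × 2 × 1 = 34,560,000 bytes.
Track D: 32,000 × 180 × 2 × 4 = 46,080,000 bytes.
Track E: 36,000 × 180 × 4 × 8 = 207,360,000 bytes.
Total = 437,760,000 bytes = 417.48 MiB.

417.48 MiB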